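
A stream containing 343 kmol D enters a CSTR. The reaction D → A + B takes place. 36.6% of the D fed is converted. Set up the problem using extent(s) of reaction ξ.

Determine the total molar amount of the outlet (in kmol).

D reacted = 0.366 × 343 = 125.5 kmol; ν_D = −1, so ξ = 125.5/1 = 125.5 kmol.
Outlet amounts (n = n₀ + ν ξ):
  D: 343 − 1(125.5) = 217.5
  A: 0 + 1(125.5) = 125.5
  B: 0 + 1(125.5) = 125.5
Total out = 217.5 + 125.5 + 125.5 = 468.5 kmol.

469 kmol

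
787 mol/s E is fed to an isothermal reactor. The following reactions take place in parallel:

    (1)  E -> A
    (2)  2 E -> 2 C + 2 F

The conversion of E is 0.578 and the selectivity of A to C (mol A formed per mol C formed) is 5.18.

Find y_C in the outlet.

Conversion of E: E consumed = 0.578 × 787 = 454.9 mol/s = 1ξ₁ + 2ξ₂.
Selectivity: 1ξ₁ / (2ξ₂) = 5.18 → ξ₁ = 10.36 ξ₂.
Substitute: (1·10.36 + 2) ξ₂ = 454.9 → ξ₂ = 36.8 mol/s, ξ₁ = 381.3 mol/s.
Outlet amounts (n = n₀ + Σ ν·ξ):
  E: 787 − 1(381.3) − 2(36.8) = 332.1
  A: 0 + 1(381.3) = 381.3
  C: 0 + 2(36.8) = 73.61
  F: 0 + 2(36.8) = 73.61
Total out = 860.6 mol/s; y_C = 73.61 / 860.6 = 0.08553.

0.0855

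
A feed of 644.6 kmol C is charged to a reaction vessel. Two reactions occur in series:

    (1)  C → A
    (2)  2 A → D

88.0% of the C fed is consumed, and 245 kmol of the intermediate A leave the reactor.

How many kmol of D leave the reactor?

161 kmol

Conversion of C: C consumed = 1ξ₁ = 0.88 × 644.6 → ξ₁ = 567.2 kmol.
A balance: n_A = 0 + 1ξ₁ − 2ξ₂ = 245 → ξ₂ = (1·567.2 − 245)/2 = 161.1 kmol.
Outlet amounts (n = n₀ + Σ ν·ξ):
  C: 644.6 − 1(567.2) = 77.35
  A: 0 + 1(567.2) − 2(161.1) = 245
  D: 0 + 1(161.1) = 161.1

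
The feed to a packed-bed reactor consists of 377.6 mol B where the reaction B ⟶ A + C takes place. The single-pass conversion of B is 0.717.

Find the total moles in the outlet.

648 mol

B reacted = 0.717 × 377.6 = 270.7 mol; ν_B = −1, so ξ = 270.7/1 = 270.7 mol.
Outlet amounts (n = n₀ + ν ξ):
  B: 377.6 − 1(270.7) = 106.9
  A: 0 + 1(270.7) = 270.7
  C: 0 + 1(270.7) = 270.7
Total out = 106.9 + 270.7 + 270.7 = 648.3 mol.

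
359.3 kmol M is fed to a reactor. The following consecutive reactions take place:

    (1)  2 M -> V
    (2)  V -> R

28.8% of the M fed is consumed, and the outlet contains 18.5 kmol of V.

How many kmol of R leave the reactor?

Conversion of M: M consumed = 2ξ₁ = 0.288 × 359.3 → ξ₁ = 51.74 kmol.
V balance: n_V = 0 + 1ξ₁ − 1ξ₂ = 18.5 → ξ₂ = (1·51.74 − 18.5)/1 = 33.24 kmol.
Outlet amounts (n = n₀ + Σ ν·ξ):
  M: 359.3 − 2(51.74) = 255.8
  V: 0 + 1(51.74) − 1(33.24) = 18.5
  R: 0 + 1(33.24) = 33.24

33.2 kmol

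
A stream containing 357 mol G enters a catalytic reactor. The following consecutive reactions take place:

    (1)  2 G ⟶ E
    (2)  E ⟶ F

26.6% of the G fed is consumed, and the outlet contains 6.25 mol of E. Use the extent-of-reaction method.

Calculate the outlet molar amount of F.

41.2 mol

Conversion of G: G consumed = 2ξ₁ = 0.266 × 357 → ξ₁ = 47.48 mol.
E balance: n_E = 0 + 1ξ₁ − 1ξ₂ = 6.25 → ξ₂ = (1·47.48 − 6.25)/1 = 41.23 mol.
Outlet amounts (n = n₀ + Σ ν·ξ):
  G: 357 − 2(47.48) = 262
  E: 0 + 1(47.48) − 1(41.23) = 6.25
  F: 0 + 1(41.23) = 41.23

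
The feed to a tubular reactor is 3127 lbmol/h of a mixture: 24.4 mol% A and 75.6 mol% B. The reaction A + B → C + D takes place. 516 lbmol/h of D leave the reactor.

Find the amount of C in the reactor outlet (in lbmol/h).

516 lbmol/h

For D: n = n₀ + 1ξ → 516 = 0 + 1ξ, giving ξ = 516 lbmol/h.
Outlet amounts (n = n₀ + ν ξ):
  A: 763 − 1(516) = 247
  B: 2364 − 1(516) = 1848
  C: 0 + 1(516) = 516
  D: 0 + 1(516) = 516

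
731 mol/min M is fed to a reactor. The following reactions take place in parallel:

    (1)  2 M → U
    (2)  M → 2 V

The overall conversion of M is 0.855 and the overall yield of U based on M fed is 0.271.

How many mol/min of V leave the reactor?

458 mol/min

Yield of U: 1ξ₁ / 731 = 0.271 → ξ₁ = 198.1 mol/min.
Conversion of M: 2ξ₁ + 1ξ₂ = 0.855 × 731 = 625 → ξ₂ = 228.8 mol/min.
Outlet amounts (n = n₀ + Σ ν·ξ):
  M: 731 − 2(198.1) − 1(228.8) = 106
  U: 0 + 1(198.1) = 198.1
  V: 0 + 2(228.8) = 457.6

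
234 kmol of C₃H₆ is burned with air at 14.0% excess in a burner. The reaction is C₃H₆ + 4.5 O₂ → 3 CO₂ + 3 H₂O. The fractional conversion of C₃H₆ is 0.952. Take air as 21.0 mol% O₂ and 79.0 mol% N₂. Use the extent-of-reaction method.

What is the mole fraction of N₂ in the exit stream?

Stoichiometric O₂ = 4.5 × 234 = 1053 kmol; O₂ fed = 1053 × 1.140 = 1200 kmol.
N₂ fed = 1200 × 79/21 = 4516 kmol.
Fuel reacted = 0.952 × 234 → ξ = 222.8 kmol.
Outlet (n = n₀ + ν ξ):
  C₃H₆: 234 − 1(222.8) = 11.23
  O₂: 1200 − 4.5(222.8) = 198
  N₂: 4516 (inert)
  CO₂: 0 + 3(222.8) = 668.3
  H₂O: 0 + 3(222.8) = 668.3
Total out = 6062 kmol; y_N₂ = 4516 / 6062 = 0.745.

0.745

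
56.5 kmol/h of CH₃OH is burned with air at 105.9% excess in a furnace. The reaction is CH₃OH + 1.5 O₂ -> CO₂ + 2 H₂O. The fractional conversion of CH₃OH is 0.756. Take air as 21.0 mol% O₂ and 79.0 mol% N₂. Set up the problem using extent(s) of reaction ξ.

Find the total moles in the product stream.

Stoichiometric O₂ = 1.5 × 56.5 = 84.75 kmol/h; O₂ fed = 84.75 × 2.059 = 174.5 kmol/h.
N₂ fed = 174.5 × 79/21 = 656.5 kmol/h.
Fuel reacted = 0.756 × 56.5 → ξ = 42.71 kmol/h.
Outlet (n = n₀ + ν ξ):
  CH₃OH: 56.5 − 1(42.71) = 13.79
  O₂: 174.5 − 1.5(42.71) = 110.4
  N₂: 656.5 (inert)
  CO₂: 0 + 1(42.71) = 42.71
  H₂O: 0 + 2(42.71) = 85.43
Total out = 13.79 + 110.4 + 656.5 + 42.71 + 85.43 = 908.8 kmol/h.

909 kmol/h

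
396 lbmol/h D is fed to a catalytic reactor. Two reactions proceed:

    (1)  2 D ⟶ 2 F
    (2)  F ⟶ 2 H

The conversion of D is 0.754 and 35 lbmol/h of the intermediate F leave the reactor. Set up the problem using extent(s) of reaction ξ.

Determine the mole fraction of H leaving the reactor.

Conversion of D: D consumed = 2ξ₁ = 0.754 × 396 → ξ₁ = 149.3 lbmol/h.
F balance: n_F = 0 + 2ξ₁ − 1ξ₂ = 35 → ξ₂ = (2·149.3 − 35)/1 = 263.6 lbmol/h.
Outlet amounts (n = n₀ + Σ ν·ξ):
  D: 396 − 2(149.3) = 97.42
  F: 0 + 2(149.3) − 1(263.6) = 35
  H: 0 + 2(263.6) = 527.2
Total out = 659.6 lbmol/h; y_H = 527.2 / 659.6 = 0.7992.

0.799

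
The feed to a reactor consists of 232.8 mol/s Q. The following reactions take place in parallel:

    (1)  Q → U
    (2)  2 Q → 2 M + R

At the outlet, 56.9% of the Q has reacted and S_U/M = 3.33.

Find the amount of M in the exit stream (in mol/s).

Conversion of Q: Q consumed = 0.569 × 232.8 = 132.5 mol/s = 1ξ₁ + 2ξ₂.
Selectivity: 1ξ₁ / (2ξ₂) = 3.33 → ξ₁ = 6.66 ξ₂.
Substitute: (1·6.66 + 2) ξ₂ = 132.5 → ξ₂ = 15.3 mol/s, ξ₁ = 101.9 mol/s.
Outlet amounts (n = n₀ + Σ ν·ξ):
  Q: 232.8 − 1(101.9) − 2(15.3) = 100.3
  U: 0 + 1(101.9) = 101.9
  M: 0 + 2(15.3) = 30.59
  R: 0 + 1(15.3) = 15.3

30.6 mol/s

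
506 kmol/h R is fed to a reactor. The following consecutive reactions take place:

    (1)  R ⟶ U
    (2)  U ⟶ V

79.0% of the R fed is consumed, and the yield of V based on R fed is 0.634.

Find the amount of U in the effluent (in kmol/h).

Conversion of R: R consumed = 1ξ₁ = 0.79 × 506 → ξ₁ = 399.7 kmol/h.
Yield of V: 1ξ₂ / 506 = 0.634 → ξ₂ = 320.8 kmol/h.
Outlet amounts (n = n₀ + Σ ν·ξ):
  R: 506 − 1(399.7) = 106.3
  U: 0 + 1(399.7) − 1(320.8) = 78.94
  V: 0 + 1(320.8) = 320.8

78.9 kmol/h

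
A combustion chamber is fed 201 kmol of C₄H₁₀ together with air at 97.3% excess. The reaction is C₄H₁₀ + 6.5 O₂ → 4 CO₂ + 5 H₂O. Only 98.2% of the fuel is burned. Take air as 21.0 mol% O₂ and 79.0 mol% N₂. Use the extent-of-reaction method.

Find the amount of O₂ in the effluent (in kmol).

Stoichiometric O₂ = 6.5 × 201 = 1306 kmol; O₂ fed = 1306 × 1.973 = 2578 kmol.
N₂ fed = 2578 × 79/21 = 9697 kmol.
Fuel reacted = 0.982 × 201 → ξ = 197.4 kmol.
Outlet (n = n₀ + ν ξ):
  C₄H₁₀: 201 − 1(197.4) = 3.618
  O₂: 2578 − 6.5(197.4) = 1295
  N₂: 9697 (inert)
  CO₂: 0 + 4(197.4) = 789.5
  H₂O: 0 + 5(197.4) = 986.9

1290 kmol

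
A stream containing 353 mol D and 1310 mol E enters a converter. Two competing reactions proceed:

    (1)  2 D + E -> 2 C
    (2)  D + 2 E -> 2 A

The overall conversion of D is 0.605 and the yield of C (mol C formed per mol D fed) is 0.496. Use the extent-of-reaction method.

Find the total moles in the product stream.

1540 mol

Yield of C: 2ξ₁ / 353 = 0.496 → ξ₁ = 87.54 mol.
Conversion of D: 2ξ₁ + 1ξ₂ = 0.605 × 353 = 213.6 → ξ₂ = 38.48 mol.
Outlet amounts (n = n₀ + Σ ν·ξ):
  D: 353 − 2(87.54) − 1(38.48) = 139.4
  E: 1310 − 1(87.54) − 2(38.48) = 1146
  C: 0 + 2(87.54) = 175.1
  A: 0 + 2(38.48) = 76.95
Total out = 139.4 + 1146 + 175.1 + 76.95 = 1537 mol.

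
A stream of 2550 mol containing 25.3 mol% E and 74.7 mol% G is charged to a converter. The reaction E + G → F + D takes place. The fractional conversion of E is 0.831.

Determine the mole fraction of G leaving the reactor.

0.537

E reacted = 0.831 × 645.1 = 536.1 mol; ν_E = −1, so ξ = 536.1/1 = 536.1 mol.
Outlet amounts (n = n₀ + ν ξ):
  E: 645.1 − 1(536.1) = 109
  G: 1905 − 1(536.1) = 1369
  F: 0 + 1(536.1) = 536.1
  D: 0 + 1(536.1) = 536.1
Total out = 2550 mol; y_G = 1369 / 2550 = 0.5368.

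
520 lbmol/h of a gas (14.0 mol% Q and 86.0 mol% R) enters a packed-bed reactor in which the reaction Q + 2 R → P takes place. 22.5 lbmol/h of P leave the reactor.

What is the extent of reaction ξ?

For P: n = n₀ + 1ξ → 22.5 = 0 + 1ξ, giving ξ = 22.5 lbmol/h.
Outlet amounts (n = n₀ + ν ξ):
  Q: 72.8 − 1(22.5) = 50.3
  R: 447.2 − 2(22.5) = 402.2
  P: 0 + 1(22.5) = 22.5

ξ = 22.5 lbmol/h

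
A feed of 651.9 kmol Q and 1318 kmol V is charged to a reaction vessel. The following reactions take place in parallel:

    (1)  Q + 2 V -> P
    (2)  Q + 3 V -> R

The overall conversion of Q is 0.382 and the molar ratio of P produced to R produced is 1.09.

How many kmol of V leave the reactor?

Conversion of Q: Q consumed = 0.382 × 651.9 = 249 kmol = 1ξ₁ + 1ξ₂.
Selectivity: 1ξ₁ / (1ξ₂) = 1.09 → ξ₁ = 1.09 ξ₂.
Substitute: (1·1.09 + 1) ξ₂ = 249 → ξ₂ = 119.2 kmol, ξ₁ = 129.9 kmol.
Outlet amounts (n = n₀ + Σ ν·ξ):
  Q: 651.9 − 1(129.9) − 1(119.2) = 402.9
  V: 1318 − 2(129.9) − 3(119.2) = 700.8
  P: 0 + 1(129.9) = 129.9
  R: 0 + 1(119.2) = 119.2

701 kmol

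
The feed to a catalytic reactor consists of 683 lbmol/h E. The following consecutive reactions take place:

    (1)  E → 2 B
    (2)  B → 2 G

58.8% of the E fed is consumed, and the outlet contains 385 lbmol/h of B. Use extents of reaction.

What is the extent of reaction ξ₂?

ξ₂ = 418 lbmol/h

Conversion of E: E consumed = 1ξ₁ = 0.588 × 683 → ξ₁ = 401.6 lbmol/h.
B balance: n_B = 0 + 2ξ₁ − 1ξ₂ = 385 → ξ₂ = (2·401.6 − 385)/1 = 418.2 lbmol/h.
Outlet amounts (n = n₀ + Σ ν·ξ):
  E: 683 − 1(401.6) = 281.4
  B: 0 + 2(401.6) − 1(418.2) = 385
  G: 0 + 2(418.2) = 836.4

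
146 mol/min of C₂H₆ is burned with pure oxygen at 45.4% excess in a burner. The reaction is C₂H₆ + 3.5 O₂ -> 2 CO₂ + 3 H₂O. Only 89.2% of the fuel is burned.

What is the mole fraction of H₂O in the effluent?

Stoichiometric O₂ = 3.5 × 146 = 511 mol/min; O₂ fed = 511 × 1.454 = 743 mol/min.
Fuel reacted = 0.892 × 146 → ξ = 130.2 mol/min.
Outlet (n = n₀ + ν ξ):
  C₂H₆: 146 − 1(130.2) = 15.77
  O₂: 743 − 3.5(130.2) = 287.2
  CO₂: 0 + 2(130.2) = 260.5
  H₂O: 0 + 3(130.2) = 390.7
Total out = 954.1 mol/min; y_H₂O = 390.7 / 954.1 = 0.4095.

0.409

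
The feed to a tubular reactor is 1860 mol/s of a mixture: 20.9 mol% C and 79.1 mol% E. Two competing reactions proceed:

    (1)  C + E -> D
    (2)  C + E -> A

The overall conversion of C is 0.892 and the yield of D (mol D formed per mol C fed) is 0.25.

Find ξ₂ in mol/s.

Yield of D: 1ξ₁ / 388.7 = 0.25 → ξ₁ = 97.19 mol/s.
Conversion of C: 1ξ₁ + 1ξ₂ = 0.892 × 388.7 = 346.8 → ξ₂ = 249.6 mol/s.
Outlet amounts (n = n₀ + Σ ν·ξ):
  C: 388.7 − 1(97.19) − 1(249.6) = 41.98
  E: 1471 − 1(97.19) − 1(249.6) = 1125
  D: 0 + 1(97.19) = 97.19
  A: 0 + 1(249.6) = 249.6

ξ₂ = 250 mol/s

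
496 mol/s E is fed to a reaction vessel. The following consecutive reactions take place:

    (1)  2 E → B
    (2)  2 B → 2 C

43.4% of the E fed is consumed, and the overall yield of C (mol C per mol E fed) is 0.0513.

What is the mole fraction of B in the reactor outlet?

0.212

Conversion of E: E consumed = 2ξ₁ = 0.434 × 496 → ξ₁ = 107.6 mol/s.
Yield of C: 2ξ₂ / 496 = 0.0513 → ξ₂ = 12.72 mol/s.
Outlet amounts (n = n₀ + Σ ν·ξ):
  E: 496 − 2(107.6) = 280.7
  B: 0 + 1(107.6) − 2(12.72) = 82.19
  C: 0 + 2(12.72) = 25.44
Total out = 388.4 mol/s; y_B = 82.19 / 388.4 = 0.2116.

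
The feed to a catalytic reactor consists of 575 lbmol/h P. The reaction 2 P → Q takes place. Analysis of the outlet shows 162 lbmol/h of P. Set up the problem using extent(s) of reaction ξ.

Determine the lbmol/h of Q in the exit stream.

206 lbmol/h

For P: n = n₀ − 2ξ → 162 = 575 − 2ξ, giving ξ = 206.5 lbmol/h.
Outlet amounts (n = n₀ + ν ξ):
  P: 575 − 2(206.5) = 162
  Q: 0 + 1(206.5) = 206.5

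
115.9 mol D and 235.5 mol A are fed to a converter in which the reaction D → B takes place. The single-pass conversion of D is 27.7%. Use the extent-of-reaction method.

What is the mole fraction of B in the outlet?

D reacted = 0.277 × 115.9 = 32.1 mol; ν_D = −1, so ξ = 32.1/1 = 32.1 mol.
Outlet amounts (n = n₀ + ν ξ):
  D: 115.9 − 1(32.1) = 83.8
  B: 0 + 1(32.1) = 32.1
  A: 235.5 (inert)
Total out = 351.4 mol; y_B = 32.1 / 351.4 = 0.09136.

0.0914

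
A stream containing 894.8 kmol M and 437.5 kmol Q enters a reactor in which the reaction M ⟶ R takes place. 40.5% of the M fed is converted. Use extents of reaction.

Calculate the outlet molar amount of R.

362 kmol

M reacted = 0.405 × 894.8 = 362.4 kmol; ν_M = −1, so ξ = 362.4/1 = 362.4 kmol.
Outlet amounts (n = n₀ + ν ξ):
  M: 894.8 − 1(362.4) = 532.4
  R: 0 + 1(362.4) = 362.4
  Q: 437.5 (inert)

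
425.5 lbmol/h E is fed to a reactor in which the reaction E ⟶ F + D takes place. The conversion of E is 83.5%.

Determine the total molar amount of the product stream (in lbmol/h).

781 lbmol/h

E reacted = 0.835 × 425.5 = 355.3 lbmol/h; ν_E = −1, so ξ = 355.3/1 = 355.3 lbmol/h.
Outlet amounts (n = n₀ + ν ξ):
  E: 425.5 − 1(355.3) = 70.21
  F: 0 + 1(355.3) = 355.3
  D: 0 + 1(355.3) = 355.3
Total out = 70.21 + 355.3 + 355.3 = 780.8 lbmol/h.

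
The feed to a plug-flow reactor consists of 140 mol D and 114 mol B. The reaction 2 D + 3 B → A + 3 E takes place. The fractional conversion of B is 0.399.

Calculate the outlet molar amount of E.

45.5 mol

B reacted = 0.399 × 114 = 45.49 mol; ν_B = −3, so ξ = 45.49/3 = 15.16 mol.
Outlet amounts (n = n₀ + ν ξ):
  D: 140 − 2(15.16) = 109.7
  B: 114 − 3(15.16) = 68.51
  A: 0 + 1(15.16) = 15.16
  E: 0 + 3(15.16) = 45.49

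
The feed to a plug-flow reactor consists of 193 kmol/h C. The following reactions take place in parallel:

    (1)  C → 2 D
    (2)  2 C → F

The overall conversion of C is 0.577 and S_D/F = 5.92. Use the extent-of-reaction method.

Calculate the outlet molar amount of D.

133 kmol/h

Conversion of C: C consumed = 0.577 × 193 = 111.4 kmol/h = 1ξ₁ + 2ξ₂.
Selectivity: 2ξ₁ / (1ξ₂) = 5.92 → ξ₁ = 2.96 ξ₂.
Substitute: (1·2.96 + 2) ξ₂ = 111.4 → ξ₂ = 22.45 kmol/h, ξ₁ = 66.46 kmol/h.
Outlet amounts (n = n₀ + Σ ν·ξ):
  C: 193 − 1(66.46) − 2(22.45) = 81.64
  D: 0 + 2(66.46) = 132.9
  F: 0 + 1(22.45) = 22.45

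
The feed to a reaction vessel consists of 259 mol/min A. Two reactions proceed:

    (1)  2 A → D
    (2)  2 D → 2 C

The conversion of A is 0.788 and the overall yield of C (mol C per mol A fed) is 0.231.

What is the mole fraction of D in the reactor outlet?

0.269

Conversion of A: A consumed = 2ξ₁ = 0.788 × 259 → ξ₁ = 102 mol/min.
Yield of C: 2ξ₂ / 259 = 0.231 → ξ₂ = 29.91 mol/min.
Outlet amounts (n = n₀ + Σ ν·ξ):
  A: 259 − 2(102) = 54.91
  D: 0 + 1(102) − 2(29.91) = 42.22
  C: 0 + 2(29.91) = 59.83
Total out = 157 mol/min; y_D = 42.22 / 157 = 0.269.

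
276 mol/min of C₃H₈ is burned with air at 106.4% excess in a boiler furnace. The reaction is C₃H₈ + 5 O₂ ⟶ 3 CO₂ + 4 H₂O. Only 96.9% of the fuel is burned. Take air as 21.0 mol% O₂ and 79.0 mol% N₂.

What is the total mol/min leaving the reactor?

14100 mol/min

Stoichiometric O₂ = 5 × 276 = 1380 mol/min; O₂ fed = 1380 × 2.064 = 2848 mol/min.
N₂ fed = 2848 × 79/21 = 10720 mol/min.
Fuel reacted = 0.969 × 276 → ξ = 267.4 mol/min.
Outlet (n = n₀ + ν ξ):
  C₃H₈: 276 − 1(267.4) = 8.556
  O₂: 2848 − 5(267.4) = 1511
  N₂: 10720 (inert)
  CO₂: 0 + 3(267.4) = 802.3
  H₂O: 0 + 4(267.4) = 1070
Total out = 8.556 + 1511 + 10720 + 802.3 + 1070 = 14110 mol/min.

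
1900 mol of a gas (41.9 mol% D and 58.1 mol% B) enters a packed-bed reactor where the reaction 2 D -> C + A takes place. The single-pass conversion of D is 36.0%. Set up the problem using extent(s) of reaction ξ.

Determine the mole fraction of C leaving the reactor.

D reacted = 0.36 × 796.1 = 286.6 mol; ν_D = −2, so ξ = 286.6/2 = 143.3 mol.
Outlet amounts (n = n₀ + ν ξ):
  D: 796.1 − 2(143.3) = 509.5
  C: 0 + 1(143.3) = 143.3
  A: 0 + 1(143.3) = 143.3
  B: 1104 (inert)
Total out = 1900 mol; y_C = 143.3 / 1900 = 0.07542.

0.0754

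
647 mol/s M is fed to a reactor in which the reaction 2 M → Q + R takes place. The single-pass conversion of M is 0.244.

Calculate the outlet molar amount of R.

M reacted = 0.244 × 647 = 157.9 mol/s; ν_M = −2, so ξ = 157.9/2 = 78.93 mol/s.
Outlet amounts (n = n₀ + ν ξ):
  M: 647 − 2(78.93) = 489.1
  Q: 0 + 1(78.93) = 78.93
  R: 0 + 1(78.93) = 78.93

78.9 mol/s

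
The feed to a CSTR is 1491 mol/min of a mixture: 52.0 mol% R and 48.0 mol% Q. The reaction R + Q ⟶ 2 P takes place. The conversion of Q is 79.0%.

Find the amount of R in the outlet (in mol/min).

210 mol/min

Q reacted = 0.79 × 715.7 = 565.4 mol/min; ν_Q = −1, so ξ = 565.4/1 = 565.4 mol/min.
Outlet amounts (n = n₀ + ν ξ):
  R: 775.3 − 1(565.4) = 209.9
  Q: 715.7 − 1(565.4) = 150.3
  P: 0 + 2(565.4) = 1131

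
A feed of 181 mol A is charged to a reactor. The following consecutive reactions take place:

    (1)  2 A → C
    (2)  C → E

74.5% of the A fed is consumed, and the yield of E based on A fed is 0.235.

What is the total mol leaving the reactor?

Conversion of A: A consumed = 2ξ₁ = 0.745 × 181 → ξ₁ = 67.42 mol.
Yield of E: 1ξ₂ / 181 = 0.235 → ξ₂ = 42.53 mol.
Outlet amounts (n = n₀ + Σ ν·ξ):
  A: 181 − 2(67.42) = 46.16
  C: 0 + 1(67.42) − 1(42.53) = 24.89
  E: 0 + 1(42.53) = 42.53
Total out = 46.16 + 24.89 + 42.53 = 113.6 mol.

114 mol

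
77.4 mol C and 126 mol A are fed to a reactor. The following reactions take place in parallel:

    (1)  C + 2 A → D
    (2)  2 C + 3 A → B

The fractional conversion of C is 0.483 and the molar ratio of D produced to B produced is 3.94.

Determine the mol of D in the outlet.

24.8 mol

Conversion of C: C consumed = 0.483 × 77.4 = 37.38 mol = 1ξ₁ + 2ξ₂.
Selectivity: 1ξ₁ / (1ξ₂) = 3.94 → ξ₁ = 3.94 ξ₂.
Substitute: (1·3.94 + 2) ξ₂ = 37.38 → ξ₂ = 6.294 mol, ξ₁ = 24.8 mol.
Outlet amounts (n = n₀ + Σ ν·ξ):
  C: 77.4 − 1(24.8) − 2(6.294) = 40.02
  A: 126 − 2(24.8) − 3(6.294) = 57.53
  D: 0 + 1(24.8) = 24.8
  B: 0 + 1(6.294) = 6.294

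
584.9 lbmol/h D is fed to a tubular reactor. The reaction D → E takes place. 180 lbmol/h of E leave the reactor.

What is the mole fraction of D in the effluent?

0.692

For E: n = n₀ + 1ξ → 180 = 0 + 1ξ, giving ξ = 180 lbmol/h.
Outlet amounts (n = n₀ + ν ξ):
  D: 584.9 − 1(180) = 404.9
  E: 0 + 1(180) = 180
Total out = 584.9 lbmol/h; y_D = 404.9 / 584.9 = 0.6923.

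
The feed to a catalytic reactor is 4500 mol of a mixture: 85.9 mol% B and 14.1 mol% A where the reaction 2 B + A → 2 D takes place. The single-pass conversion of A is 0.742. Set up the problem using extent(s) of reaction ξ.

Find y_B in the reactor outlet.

A reacted = 0.742 × 634.5 = 470.8 mol; ν_A = −1, so ξ = 470.8/1 = 470.8 mol.
Outlet amounts (n = n₀ + ν ξ):
  B: 3866 − 2(470.8) = 2924
  A: 634.5 − 1(470.8) = 163.7
  D: 0 + 2(470.8) = 941.6
Total out = 4029 mol; y_B = 2924 / 4029 = 0.7257.

0.726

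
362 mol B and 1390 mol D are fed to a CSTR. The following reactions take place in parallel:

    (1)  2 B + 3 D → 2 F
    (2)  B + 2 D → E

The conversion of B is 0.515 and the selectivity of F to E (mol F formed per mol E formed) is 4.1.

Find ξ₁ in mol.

Conversion of B: B consumed = 0.515 × 362 = 186.4 mol = 2ξ₁ + 1ξ₂.
Selectivity: 2ξ₁ / (1ξ₂) = 4.1 → ξ₁ = 2.05 ξ₂.
Substitute: (2·2.05 + 1) ξ₂ = 186.4 → ξ₂ = 36.55 mol, ξ₁ = 74.94 mol.
Outlet amounts (n = n₀ + Σ ν·ξ):
  B: 362 − 2(74.94) − 1(36.55) = 175.6
  D: 1390 − 3(74.94) − 2(36.55) = 1092
  F: 0 + 2(74.94) = 149.9
  E: 0 + 1(36.55) = 36.55

ξ₁ = 74.9 mol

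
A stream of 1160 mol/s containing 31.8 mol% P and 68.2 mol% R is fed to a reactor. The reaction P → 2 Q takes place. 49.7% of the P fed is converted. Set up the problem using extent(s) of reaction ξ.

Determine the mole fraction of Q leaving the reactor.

P reacted = 0.497 × 368.9 = 183.3 mol/s; ν_P = −1, so ξ = 183.3/1 = 183.3 mol/s.
Outlet amounts (n = n₀ + ν ξ):
  P: 368.9 − 1(183.3) = 185.5
  Q: 0 + 2(183.3) = 366.7
  R: 791.1 (inert)
Total out = 1343 mol/s; y_Q = 366.7 / 1343 = 0.273.

0.273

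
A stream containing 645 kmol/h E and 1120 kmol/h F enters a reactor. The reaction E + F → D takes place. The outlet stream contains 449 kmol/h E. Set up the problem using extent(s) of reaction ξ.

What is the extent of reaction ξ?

For E: n = n₀ − 1ξ → 449 = 645 − 1ξ, giving ξ = 196 kmol/h.
Outlet amounts (n = n₀ + ν ξ):
  E: 645 − 1(196) = 449
  F: 1120 − 1(196) = 924
  D: 0 + 1(196) = 196

ξ = 196 kmol/h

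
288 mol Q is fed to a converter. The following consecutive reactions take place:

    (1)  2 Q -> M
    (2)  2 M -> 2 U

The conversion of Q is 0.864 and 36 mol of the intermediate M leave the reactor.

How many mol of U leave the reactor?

88.4 mol

Conversion of Q: Q consumed = 2ξ₁ = 0.864 × 288 → ξ₁ = 124.4 mol.
M balance: n_M = 0 + 1ξ₁ − 2ξ₂ = 36 → ξ₂ = (1·124.4 − 36)/2 = 44.21 mol.
Outlet amounts (n = n₀ + Σ ν·ξ):
  Q: 288 − 2(124.4) = 39.17
  M: 0 + 1(124.4) − 2(44.21) = 36
  U: 0 + 2(44.21) = 88.42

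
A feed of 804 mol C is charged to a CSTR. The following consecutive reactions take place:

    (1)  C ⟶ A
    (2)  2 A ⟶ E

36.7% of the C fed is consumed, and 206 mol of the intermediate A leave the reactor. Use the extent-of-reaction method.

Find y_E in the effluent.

0.0586

Conversion of C: C consumed = 1ξ₁ = 0.367 × 804 → ξ₁ = 295.1 mol.
A balance: n_A = 0 + 1ξ₁ − 2ξ₂ = 206 → ξ₂ = (1·295.1 − 206)/2 = 44.53 mol.
Outlet amounts (n = n₀ + Σ ν·ξ):
  C: 804 − 1(295.1) = 508.9
  A: 0 + 1(295.1) − 2(44.53) = 206
  E: 0 + 1(44.53) = 44.53
Total out = 759.5 mol; y_E = 44.53 / 759.5 = 0.05864.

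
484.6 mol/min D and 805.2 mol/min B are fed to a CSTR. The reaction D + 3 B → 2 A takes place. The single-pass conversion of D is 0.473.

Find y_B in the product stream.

0.141

D reacted = 0.473 × 484.6 = 229.2 mol/min; ν_D = −1, so ξ = 229.2/1 = 229.2 mol/min.
Outlet amounts (n = n₀ + ν ξ):
  D: 484.6 − 1(229.2) = 255.4
  B: 805.2 − 3(229.2) = 117.6
  A: 0 + 2(229.2) = 458.4
Total out = 831.4 mol/min; y_B = 117.6 / 831.4 = 0.1414.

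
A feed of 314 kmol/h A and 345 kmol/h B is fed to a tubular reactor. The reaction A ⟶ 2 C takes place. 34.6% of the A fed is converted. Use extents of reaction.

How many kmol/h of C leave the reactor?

217 kmol/h

A reacted = 0.346 × 314 = 108.6 kmol/h; ν_A = −1, so ξ = 108.6/1 = 108.6 kmol/h.
Outlet amounts (n = n₀ + ν ξ):
  A: 314 − 1(108.6) = 205.4
  C: 0 + 2(108.6) = 217.3
  B: 345 (inert)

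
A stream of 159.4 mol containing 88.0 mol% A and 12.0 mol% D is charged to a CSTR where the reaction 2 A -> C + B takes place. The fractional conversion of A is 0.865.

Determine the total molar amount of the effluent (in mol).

159 mol

A reacted = 0.865 × 140.3 = 121.3 mol; ν_A = −2, so ξ = 121.3/2 = 60.67 mol.
Outlet amounts (n = n₀ + ν ξ):
  A: 140.3 − 2(60.67) = 18.94
  C: 0 + 1(60.67) = 60.67
  B: 0 + 1(60.67) = 60.67
  D: 19.13 (inert)
Total out = 18.94 + 60.67 + 60.67 + 19.13 = 159.4 mol.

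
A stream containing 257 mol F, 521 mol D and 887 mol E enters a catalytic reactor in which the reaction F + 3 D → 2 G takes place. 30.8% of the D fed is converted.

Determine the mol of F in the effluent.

D reacted = 0.308 × 521 = 160.5 mol; ν_D = −3, so ξ = 160.5/3 = 53.49 mol.
Outlet amounts (n = n₀ + ν ξ):
  F: 257 − 1(53.49) = 203.5
  D: 521 − 3(53.49) = 360.5
  G: 0 + 2(53.49) = 107
  E: 887 (inert)

204 mol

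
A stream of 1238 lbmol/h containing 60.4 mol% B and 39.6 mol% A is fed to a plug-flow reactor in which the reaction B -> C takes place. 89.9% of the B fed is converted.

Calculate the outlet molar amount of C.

672 lbmol/h

B reacted = 0.899 × 747.8 = 672.2 lbmol/h; ν_B = −1, so ξ = 672.2/1 = 672.2 lbmol/h.
Outlet amounts (n = n₀ + ν ξ):
  B: 747.8 − 1(672.2) = 75.52
  C: 0 + 1(672.2) = 672.2
  A: 490.2 (inert)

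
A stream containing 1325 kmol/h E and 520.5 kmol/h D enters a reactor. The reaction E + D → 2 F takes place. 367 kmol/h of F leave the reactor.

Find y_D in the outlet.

0.183

For F: n = n₀ + 2ξ → 367 = 0 + 2ξ, giving ξ = 183.5 kmol/h.
Outlet amounts (n = n₀ + ν ξ):
  E: 1325 − 1(183.5) = 1142
  D: 520.5 − 1(183.5) = 337
  F: 0 + 2(183.5) = 367
Total out = 1846 kmol/h; y_D = 337 / 1846 = 0.1826.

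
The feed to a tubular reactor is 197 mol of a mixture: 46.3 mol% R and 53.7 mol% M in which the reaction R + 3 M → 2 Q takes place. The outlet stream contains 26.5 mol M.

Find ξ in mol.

ξ = 26.4 mol

For M: n = n₀ − 3ξ → 26.5 = 105.8 − 3ξ, giving ξ = 26.43 mol.
Outlet amounts (n = n₀ + ν ξ):
  R: 91.21 − 1(26.43) = 64.78
  M: 105.8 − 3(26.43) = 26.5
  Q: 0 + 2(26.43) = 52.86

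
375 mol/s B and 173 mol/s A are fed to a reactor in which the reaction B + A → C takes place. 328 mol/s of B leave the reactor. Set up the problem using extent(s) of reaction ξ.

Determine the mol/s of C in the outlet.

47 mol/s

For B: n = n₀ − 1ξ → 328 = 375 − 1ξ, giving ξ = 47 mol/s.
Outlet amounts (n = n₀ + ν ξ):
  B: 375 − 1(47) = 328
  A: 173 − 1(47) = 126
  C: 0 + 1(47) = 47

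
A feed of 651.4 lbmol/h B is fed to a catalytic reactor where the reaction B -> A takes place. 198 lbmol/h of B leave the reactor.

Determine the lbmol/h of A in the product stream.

453 lbmol/h

For B: n = n₀ − 1ξ → 198 = 651.4 − 1ξ, giving ξ = 453.4 lbmol/h.
Outlet amounts (n = n₀ + ν ξ):
  B: 651.4 − 1(453.4) = 198
  A: 0 + 1(453.4) = 453.4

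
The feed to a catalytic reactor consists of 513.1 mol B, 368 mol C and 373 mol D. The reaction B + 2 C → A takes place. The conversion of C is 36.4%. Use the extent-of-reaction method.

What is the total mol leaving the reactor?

1120 mol

C reacted = 0.364 × 368 = 134 mol; ν_C = −2, so ξ = 134/2 = 66.98 mol.
Outlet amounts (n = n₀ + ν ξ):
  B: 513.1 − 1(66.98) = 446.1
  C: 368 − 2(66.98) = 234
  A: 0 + 1(66.98) = 66.98
  D: 373 (inert)
Total out = 446.1 + 234 + 66.98 + 373 = 1120 mol.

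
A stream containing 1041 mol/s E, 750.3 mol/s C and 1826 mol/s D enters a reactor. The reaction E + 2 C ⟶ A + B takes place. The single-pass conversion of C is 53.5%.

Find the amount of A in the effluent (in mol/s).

C reacted = 0.535 × 750.3 = 401.4 mol/s; ν_C = −2, so ξ = 401.4/2 = 200.7 mol/s.
Outlet amounts (n = n₀ + ν ξ):
  E: 1041 − 1(200.7) = 840.3
  C: 750.3 − 2(200.7) = 348.9
  A: 0 + 1(200.7) = 200.7
  B: 0 + 1(200.7) = 200.7
  D: 1826 (inert)

201 mol/s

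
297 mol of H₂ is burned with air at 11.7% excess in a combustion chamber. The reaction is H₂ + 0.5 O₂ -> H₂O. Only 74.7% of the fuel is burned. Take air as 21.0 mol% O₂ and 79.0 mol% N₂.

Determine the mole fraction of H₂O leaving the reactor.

0.227

Stoichiometric O₂ = 0.5 × 297 = 148.5 mol; O₂ fed = 148.5 × 1.117 = 165.9 mol.
N₂ fed = 165.9 × 79/21 = 624 mol.
Fuel reacted = 0.747 × 297 → ξ = 221.9 mol.
Outlet (n = n₀ + ν ξ):
  H₂: 297 − 1(221.9) = 75.14
  O₂: 165.9 − 0.5(221.9) = 54.95
  N₂: 624 (inert)
  H₂O: 0 + 1(221.9) = 221.9
Total out = 975.9 mol; y_H₂O = 221.9 / 975.9 = 0.2273.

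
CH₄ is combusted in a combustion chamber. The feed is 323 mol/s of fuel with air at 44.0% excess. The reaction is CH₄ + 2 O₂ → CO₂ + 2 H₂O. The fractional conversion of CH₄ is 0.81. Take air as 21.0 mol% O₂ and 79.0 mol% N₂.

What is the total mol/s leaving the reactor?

Stoichiometric O₂ = 2 × 323 = 646 mol/s; O₂ fed = 646 × 1.440 = 930.2 mol/s.
N₂ fed = 930.2 × 79/21 = 3499 mol/s.
Fuel reacted = 0.81 × 323 → ξ = 261.6 mol/s.
Outlet (n = n₀ + ν ξ):
  CH₄: 323 − 1(261.6) = 61.37
  O₂: 930.2 − 2(261.6) = 407
  N₂: 3499 (inert)
  CO₂: 0 + 1(261.6) = 261.6
  H₂O: 0 + 2(261.6) = 523.3
Total out = 61.37 + 407 + 3499 + 261.6 + 523.3 = 4753 mol/s.

4750 mol/s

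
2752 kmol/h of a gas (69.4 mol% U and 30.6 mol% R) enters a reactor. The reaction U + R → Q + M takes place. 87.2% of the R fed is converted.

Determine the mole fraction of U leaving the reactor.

0.427

R reacted = 0.872 × 842.1 = 734.3 kmol/h; ν_R = −1, so ξ = 734.3/1 = 734.3 kmol/h.
Outlet amounts (n = n₀ + ν ξ):
  U: 1910 − 1(734.3) = 1176
  R: 842.1 − 1(734.3) = 107.8
  Q: 0 + 1(734.3) = 734.3
  M: 0 + 1(734.3) = 734.3
Total out = 2752 kmol/h; y_U = 1176 / 2752 = 0.4272.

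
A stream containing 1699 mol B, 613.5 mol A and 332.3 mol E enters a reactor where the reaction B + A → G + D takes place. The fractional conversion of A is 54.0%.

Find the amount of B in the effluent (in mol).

1370 mol

A reacted = 0.54 × 613.5 = 331.3 mol; ν_A = −1, so ξ = 331.3/1 = 331.3 mol.
Outlet amounts (n = n₀ + ν ξ):
  B: 1699 − 1(331.3) = 1368
  A: 613.5 − 1(331.3) = 282.2
  G: 0 + 1(331.3) = 331.3
  D: 0 + 1(331.3) = 331.3
  E: 332.3 (inert)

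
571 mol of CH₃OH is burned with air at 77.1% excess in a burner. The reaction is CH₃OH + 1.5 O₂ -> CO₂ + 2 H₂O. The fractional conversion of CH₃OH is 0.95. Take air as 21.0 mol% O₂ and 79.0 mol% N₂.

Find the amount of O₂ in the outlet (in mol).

Stoichiometric O₂ = 1.5 × 571 = 856.5 mol; O₂ fed = 856.5 × 1.771 = 1517 mol.
N₂ fed = 1517 × 79/21 = 5706 mol.
Fuel reacted = 0.95 × 571 → ξ = 542.4 mol.
Outlet (n = n₀ + ν ξ):
  CH₃OH: 571 − 1(542.4) = 28.55
  O₂: 1517 − 1.5(542.4) = 703.2
  N₂: 5706 (inert)
  CO₂: 0 + 1(542.4) = 542.4
  H₂O: 0 + 2(542.4) = 1085

703 mol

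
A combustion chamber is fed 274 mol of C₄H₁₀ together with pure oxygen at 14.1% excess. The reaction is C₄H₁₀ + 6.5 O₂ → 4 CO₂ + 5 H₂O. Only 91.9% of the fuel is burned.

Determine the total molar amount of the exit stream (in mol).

Stoichiometric O₂ = 6.5 × 274 = 1781 mol; O₂ fed = 1781 × 1.141 = 2032 mol.
Fuel reacted = 0.919 × 274 → ξ = 251.8 mol.
Outlet (n = n₀ + ν ξ):
  C₄H₁₀: 274 − 1(251.8) = 22.19
  O₂: 2032 − 6.5(251.8) = 395.4
  CO₂: 0 + 4(251.8) = 1007
  H₂O: 0 + 5(251.8) = 1259
Total out = 22.19 + 395.4 + 1007 + 1259 = 2684 mol.

2680 mol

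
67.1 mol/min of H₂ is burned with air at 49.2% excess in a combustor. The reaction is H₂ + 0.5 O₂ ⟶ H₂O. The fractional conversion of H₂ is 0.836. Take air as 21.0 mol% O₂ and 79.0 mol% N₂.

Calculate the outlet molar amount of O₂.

Stoichiometric O₂ = 0.5 × 67.1 = 33.55 mol/min; O₂ fed = 33.55 × 1.492 = 50.06 mol/min.
N₂ fed = 50.06 × 79/21 = 188.3 mol/min.
Fuel reacted = 0.836 × 67.1 → ξ = 56.1 mol/min.
Outlet (n = n₀ + ν ξ):
  H₂: 67.1 − 1(56.1) = 11
  O₂: 50.06 − 0.5(56.1) = 22.01
  N₂: 188.3 (inert)
  H₂O: 0 + 1(56.1) = 56.1

22 mol/min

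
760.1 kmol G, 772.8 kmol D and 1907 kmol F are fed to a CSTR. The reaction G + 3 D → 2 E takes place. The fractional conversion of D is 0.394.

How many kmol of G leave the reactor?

D reacted = 0.394 × 772.8 = 304.5 kmol; ν_D = −3, so ξ = 304.5/3 = 101.5 kmol.
Outlet amounts (n = n₀ + ν ξ):
  G: 760.1 − 1(101.5) = 658.6
  D: 772.8 − 3(101.5) = 468.3
  E: 0 + 2(101.5) = 203
  F: 1907 (inert)

659 kmol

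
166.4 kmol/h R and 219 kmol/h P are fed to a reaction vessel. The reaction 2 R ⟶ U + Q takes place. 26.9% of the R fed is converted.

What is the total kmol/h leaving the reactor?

R reacted = 0.269 × 166.4 = 44.76 kmol/h; ν_R = −2, so ξ = 44.76/2 = 22.38 kmol/h.
Outlet amounts (n = n₀ + ν ξ):
  R: 166.4 − 2(22.38) = 121.6
  U: 0 + 1(22.38) = 22.38
  Q: 0 + 1(22.38) = 22.38
  P: 219 (inert)
Total out = 121.6 + 22.38 + 22.38 + 219 = 385.4 kmol/h.

385 kmol/h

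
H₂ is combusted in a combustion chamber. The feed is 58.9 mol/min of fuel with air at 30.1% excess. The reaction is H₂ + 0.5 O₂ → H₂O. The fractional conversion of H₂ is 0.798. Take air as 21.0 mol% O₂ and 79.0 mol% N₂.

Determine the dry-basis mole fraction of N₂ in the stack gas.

Stoichiometric O₂ = 0.5 × 58.9 = 29.45 mol/min; O₂ fed = 29.45 × 1.301 = 38.31 mol/min.
N₂ fed = 38.31 × 79/21 = 144.1 mol/min.
Fuel reacted = 0.798 × 58.9 → ξ = 47 mol/min.
Outlet (n = n₀ + ν ξ):
  H₂: 58.9 − 1(47) = 11.9
  O₂: 38.31 − 0.5(47) = 14.81
  N₂: 144.1 (inert)
  H₂O: 0 + 1(47) = 47
Dry total = 170.8 mol/min; y_N₂ (dry) = 144.1 / 170.8 = 0.8437.

0.844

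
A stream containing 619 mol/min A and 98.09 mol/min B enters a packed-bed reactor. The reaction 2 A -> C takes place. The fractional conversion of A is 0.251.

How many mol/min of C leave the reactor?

A reacted = 0.251 × 619 = 155.4 mol/min; ν_A = −2, so ξ = 155.4/2 = 77.68 mol/min.
Outlet amounts (n = n₀ + ν ξ):
  A: 619 − 2(77.68) = 463.6
  C: 0 + 1(77.68) = 77.68
  B: 98.09 (inert)

77.7 mol/min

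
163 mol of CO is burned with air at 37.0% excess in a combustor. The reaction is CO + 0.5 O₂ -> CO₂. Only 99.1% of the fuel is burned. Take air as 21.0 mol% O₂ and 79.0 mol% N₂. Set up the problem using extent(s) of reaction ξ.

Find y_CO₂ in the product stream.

0.263

Stoichiometric O₂ = 0.5 × 163 = 81.5 mol; O₂ fed = 81.5 × 1.370 = 111.7 mol.
N₂ fed = 111.7 × 79/21 = 420 mol.
Fuel reacted = 0.991 × 163 → ξ = 161.5 mol.
Outlet (n = n₀ + ν ξ):
  CO: 163 − 1(161.5) = 1.467
  O₂: 111.7 − 0.5(161.5) = 30.89
  N₂: 420 (inert)
  CO₂: 0 + 1(161.5) = 161.5
Total out = 613.9 mol; y_CO₂ = 161.5 / 613.9 = 0.2631.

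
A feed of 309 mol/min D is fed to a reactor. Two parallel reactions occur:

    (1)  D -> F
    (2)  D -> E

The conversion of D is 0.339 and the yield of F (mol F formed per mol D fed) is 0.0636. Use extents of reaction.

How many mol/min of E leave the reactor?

Yield of F: 1ξ₁ / 309 = 0.0636 → ξ₁ = 19.65 mol/min.
Conversion of D: 1ξ₁ + 1ξ₂ = 0.339 × 309 = 104.8 → ξ₂ = 85.1 mol/min.
Outlet amounts (n = n₀ + Σ ν·ξ):
  D: 309 − 1(19.65) − 1(85.1) = 204.2
  F: 0 + 1(19.65) = 19.65
  E: 0 + 1(85.1) = 85.1

85.1 mol/min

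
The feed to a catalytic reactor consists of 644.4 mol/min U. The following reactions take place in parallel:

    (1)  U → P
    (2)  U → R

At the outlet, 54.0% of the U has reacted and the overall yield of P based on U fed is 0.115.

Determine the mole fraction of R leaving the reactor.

Yield of P: 1ξ₁ / 644.4 = 0.115 → ξ₁ = 74.11 mol/min.
Conversion of U: 1ξ₁ + 1ξ₂ = 0.54 × 644.4 = 348 → ξ₂ = 273.9 mol/min.
Outlet amounts (n = n₀ + Σ ν·ξ):
  U: 644.4 − 1(74.11) − 1(273.9) = 296.4
  P: 0 + 1(74.11) = 74.11
  R: 0 + 1(273.9) = 273.9
Total out = 644.4 mol/min; y_R = 273.9 / 644.4 = 0.425.

0.425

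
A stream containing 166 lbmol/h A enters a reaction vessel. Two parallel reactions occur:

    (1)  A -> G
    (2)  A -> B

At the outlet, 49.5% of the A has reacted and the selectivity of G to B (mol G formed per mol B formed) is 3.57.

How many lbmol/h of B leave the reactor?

18 lbmol/h

Conversion of A: A consumed = 0.495 × 166 = 82.17 lbmol/h = 1ξ₁ + 1ξ₂.
Selectivity: 1ξ₁ / (1ξ₂) = 3.57 → ξ₁ = 3.57 ξ₂.
Substitute: (1·3.57 + 1) ξ₂ = 82.17 → ξ₂ = 17.98 lbmol/h, ξ₁ = 64.19 lbmol/h.
Outlet amounts (n = n₀ + Σ ν·ξ):
  A: 166 − 1(64.19) − 1(17.98) = 83.83
  G: 0 + 1(64.19) = 64.19
  B: 0 + 1(17.98) = 17.98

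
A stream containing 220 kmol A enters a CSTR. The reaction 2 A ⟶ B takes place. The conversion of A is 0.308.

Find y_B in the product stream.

0.182

A reacted = 0.308 × 220 = 67.76 kmol; ν_A = −2, so ξ = 67.76/2 = 33.88 kmol.
Outlet amounts (n = n₀ + ν ξ):
  A: 220 − 2(33.88) = 152.2
  B: 0 + 1(33.88) = 33.88
Total out = 186.1 kmol; y_B = 33.88 / 186.1 = 0.182.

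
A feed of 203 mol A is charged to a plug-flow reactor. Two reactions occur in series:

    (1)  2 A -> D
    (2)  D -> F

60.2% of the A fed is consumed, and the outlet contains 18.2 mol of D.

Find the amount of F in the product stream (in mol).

42.9 mol

Conversion of A: A consumed = 2ξ₁ = 0.602 × 203 → ξ₁ = 61.1 mol.
D balance: n_D = 0 + 1ξ₁ − 1ξ₂ = 18.2 → ξ₂ = (1·61.1 − 18.2)/1 = 42.9 mol.
Outlet amounts (n = n₀ + Σ ν·ξ):
  A: 203 − 2(61.1) = 80.79
  D: 0 + 1(61.1) − 1(42.9) = 18.2
  F: 0 + 1(42.9) = 42.9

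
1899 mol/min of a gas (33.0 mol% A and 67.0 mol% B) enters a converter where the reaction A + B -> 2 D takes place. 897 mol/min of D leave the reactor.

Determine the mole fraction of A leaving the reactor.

For D: n = n₀ + 2ξ → 897 = 0 + 2ξ, giving ξ = 448.5 mol/min.
Outlet amounts (n = n₀ + ν ξ):
  A: 626.7 − 1(448.5) = 178.2
  B: 1272 − 1(448.5) = 823.8
  D: 0 + 2(448.5) = 897
Total out = 1899 mol/min; y_A = 178.2 / 1899 = 0.09382.

0.0938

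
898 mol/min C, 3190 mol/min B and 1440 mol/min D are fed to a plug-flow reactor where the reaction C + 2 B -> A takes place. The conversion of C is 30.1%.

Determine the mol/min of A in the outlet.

C reacted = 0.301 × 898 = 270.3 mol/min; ν_C = −1, so ξ = 270.3/1 = 270.3 mol/min.
Outlet amounts (n = n₀ + ν ξ):
  C: 898 − 1(270.3) = 627.7
  B: 3190 − 2(270.3) = 2649
  A: 0 + 1(270.3) = 270.3
  D: 1440 (inert)

270 mol/min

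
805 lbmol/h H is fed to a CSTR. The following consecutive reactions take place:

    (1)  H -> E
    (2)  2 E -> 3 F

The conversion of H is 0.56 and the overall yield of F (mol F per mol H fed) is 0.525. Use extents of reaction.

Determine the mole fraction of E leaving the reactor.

Conversion of H: H consumed = 1ξ₁ = 0.56 × 805 → ξ₁ = 450.8 lbmol/h.
Yield of F: 3ξ₂ / 805 = 0.525 → ξ₂ = 140.9 lbmol/h.
Outlet amounts (n = n₀ + Σ ν·ξ):
  H: 805 − 1(450.8) = 354.2
  E: 0 + 1(450.8) − 2(140.9) = 169.1
  F: 0 + 3(140.9) = 422.6
Total out = 945.9 lbmol/h; y_E = 169.1 / 945.9 = 0.1787.

0.179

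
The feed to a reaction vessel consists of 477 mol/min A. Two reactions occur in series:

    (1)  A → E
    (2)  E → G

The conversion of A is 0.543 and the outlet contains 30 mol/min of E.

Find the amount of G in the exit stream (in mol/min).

229 mol/min

Conversion of A: A consumed = 1ξ₁ = 0.543 × 477 → ξ₁ = 259 mol/min.
E balance: n_E = 0 + 1ξ₁ − 1ξ₂ = 30 → ξ₂ = (1·259 − 30)/1 = 229 mol/min.
Outlet amounts (n = n₀ + Σ ν·ξ):
  A: 477 − 1(259) = 218
  E: 0 + 1(259) − 1(229) = 30
  G: 0 + 1(229) = 229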